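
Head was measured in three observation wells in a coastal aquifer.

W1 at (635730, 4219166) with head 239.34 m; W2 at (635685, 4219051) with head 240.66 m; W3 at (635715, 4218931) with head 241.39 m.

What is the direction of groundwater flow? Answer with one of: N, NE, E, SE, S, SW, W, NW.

Three-point gradient (reference W1): Δ to W2 = (-45, -115, +1.32), Δ to W3 = (-15, -235, +2.05).
∂h/∂x = -0.008412, ∂h/∂y = -0.008186 (det = 8850).
Flow = −∇h = (+0.008412 east, +0.008186 north), which points northeast.

NE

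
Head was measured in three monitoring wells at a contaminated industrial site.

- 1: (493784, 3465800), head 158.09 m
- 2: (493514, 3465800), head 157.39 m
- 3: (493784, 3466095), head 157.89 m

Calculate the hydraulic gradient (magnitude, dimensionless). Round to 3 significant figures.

∂h/∂x = (157.39 − 158.09) / (493514 − 493784) = +0.002593
∂h/∂y = (157.89 − 158.09) / (3466095 − 3465800) = -0.0006780
|∇h| = √(0.002593² + -0.0006780²) = 0.00268

0.00268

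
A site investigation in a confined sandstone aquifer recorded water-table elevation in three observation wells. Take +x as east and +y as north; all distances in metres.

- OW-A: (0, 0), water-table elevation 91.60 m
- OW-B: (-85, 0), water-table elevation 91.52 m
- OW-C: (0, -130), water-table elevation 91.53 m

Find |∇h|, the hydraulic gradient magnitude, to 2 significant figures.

∂h/∂x = (91.52 − 91.60) / (-85 − 0) = +0.0009412
∂h/∂y = (91.53 − 91.60) / (-130 − 0) = +0.0005385
|∇h| = √(0.0009412² + 0.0005385²) = 0.001084

0.0011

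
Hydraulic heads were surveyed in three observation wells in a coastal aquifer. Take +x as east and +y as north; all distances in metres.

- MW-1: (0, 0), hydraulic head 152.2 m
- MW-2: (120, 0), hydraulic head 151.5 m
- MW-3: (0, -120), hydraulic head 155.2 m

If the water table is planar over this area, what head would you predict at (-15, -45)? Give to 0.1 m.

∂h/∂x = (151.5 − 152.2) / (120 − 0) = -0.005833
∂h/∂y = (155.2 − 152.2) / (-120 − 0) = -0.02500
h(-15, -45) = 152.2 + (-0.005833)·(-15) + (-0.02500)·(-45) = 152.2 +0.087 +1.125 = 153.412 m.

153.4 m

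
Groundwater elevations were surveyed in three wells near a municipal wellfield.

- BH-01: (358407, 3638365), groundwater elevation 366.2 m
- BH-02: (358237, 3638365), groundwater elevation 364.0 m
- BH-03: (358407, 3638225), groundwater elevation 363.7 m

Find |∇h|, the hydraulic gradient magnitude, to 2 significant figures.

∂h/∂x = (364.0 − 366.2) / (358237 − 358407) = +0.01294
∂h/∂y = (363.7 − 366.2) / (3638225 − 3638365) = +0.01786
|∇h| = √(0.01294² + 0.01786²) = 0.02206

0.022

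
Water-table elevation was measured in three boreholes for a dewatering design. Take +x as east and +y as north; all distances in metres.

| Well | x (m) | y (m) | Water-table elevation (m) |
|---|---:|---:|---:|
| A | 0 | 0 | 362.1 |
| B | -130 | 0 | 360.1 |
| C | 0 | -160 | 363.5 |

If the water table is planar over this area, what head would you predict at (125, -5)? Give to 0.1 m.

364.1 m

∂h/∂x = (360.1 − 362.1) / (-130 − 0) = +0.01538
∂h/∂y = (363.5 − 362.1) / (-160 − 0) = -0.008750
h(125, -5) = 362.1 + (+0.01538)·(125) + (-0.008750)·(-5) = 362.1 +1.923 +0.044 = 364.067 m.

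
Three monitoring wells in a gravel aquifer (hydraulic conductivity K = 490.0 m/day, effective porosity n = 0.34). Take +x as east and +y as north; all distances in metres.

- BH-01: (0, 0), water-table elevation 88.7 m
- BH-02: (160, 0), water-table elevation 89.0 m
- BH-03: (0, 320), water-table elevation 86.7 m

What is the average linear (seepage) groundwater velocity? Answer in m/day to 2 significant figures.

∂h/∂x = (89.0 − 88.7) / (160 − 0) = +0.001875
∂h/∂y = (86.7 − 88.7) / (320 − 0) = -0.006250
|∇h| = √(0.001875² + -0.006250²) = 0.006525
Seepage velocity v = K·i/n = 490.0 × 0.006525 / 0.34 = 9.404 m/day.

9.4 m/day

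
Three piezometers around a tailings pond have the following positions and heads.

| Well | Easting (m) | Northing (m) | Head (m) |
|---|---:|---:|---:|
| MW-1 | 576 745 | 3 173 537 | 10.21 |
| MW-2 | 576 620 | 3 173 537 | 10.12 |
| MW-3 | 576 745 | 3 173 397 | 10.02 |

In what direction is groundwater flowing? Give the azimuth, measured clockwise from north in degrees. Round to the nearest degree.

∂h/∂x = (10.12 − 10.21) / (576620 − 576745) = +0.0007200
∂h/∂y = (10.02 − 10.21) / (3173397 − 3173537) = +0.001357
Flow direction (−∇h) has components (-0.0007200 E, -0.001357 N).
Azimuth = atan2(E, N) = atan2(-0.0007200, -0.001357) = 207.9° ≈ 208°.

208°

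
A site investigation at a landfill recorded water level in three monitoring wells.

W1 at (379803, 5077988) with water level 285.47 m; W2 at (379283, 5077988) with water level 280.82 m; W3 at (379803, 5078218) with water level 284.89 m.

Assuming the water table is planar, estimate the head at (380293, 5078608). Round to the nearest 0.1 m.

∂h/∂x = (280.82 − 285.47) / (379283 − 379803) = +0.008942
∂h/∂y = (284.89 − 285.47) / (5078218 − 5077988) = -0.002522
h(380293, 5078608) = 285.47 + (+0.008942)·(490) + (-0.002522)·(620) = 285.47 +4.382 -1.563 = 288.288 m.

288.3 m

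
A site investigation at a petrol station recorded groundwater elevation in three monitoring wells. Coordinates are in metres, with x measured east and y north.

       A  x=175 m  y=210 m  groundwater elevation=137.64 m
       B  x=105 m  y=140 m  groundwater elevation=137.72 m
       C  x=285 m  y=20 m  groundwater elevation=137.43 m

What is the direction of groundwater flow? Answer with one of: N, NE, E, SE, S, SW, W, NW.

E

With h = a·x + b·y + c and A as origin, the differences give:
  (-70)·a + (-70)·b = +0.08
  110·a + (-190)·b = -0.21
Eliminate b (×(-190) and ×(-70), subtract): 21000·a = -29.900 → a = ∂h/∂x = -0.001424
Back-substitute: b = ∂h/∂y = +0.0002810.
Flow = −∇h = (+0.001424 east, -0.0002810 north), which points east.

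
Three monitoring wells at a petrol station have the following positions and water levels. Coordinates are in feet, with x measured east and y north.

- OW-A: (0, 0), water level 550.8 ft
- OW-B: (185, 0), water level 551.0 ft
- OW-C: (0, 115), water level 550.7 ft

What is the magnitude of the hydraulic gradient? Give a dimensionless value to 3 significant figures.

∂h/∂x = (551.0 − 550.8) / (185 − 0) = +0.001081
∂h/∂y = (550.7 − 550.8) / (115 − 0) = -0.0008696
|∇h| = √(0.001081² + -0.0008696²) = 0.001387

0.00139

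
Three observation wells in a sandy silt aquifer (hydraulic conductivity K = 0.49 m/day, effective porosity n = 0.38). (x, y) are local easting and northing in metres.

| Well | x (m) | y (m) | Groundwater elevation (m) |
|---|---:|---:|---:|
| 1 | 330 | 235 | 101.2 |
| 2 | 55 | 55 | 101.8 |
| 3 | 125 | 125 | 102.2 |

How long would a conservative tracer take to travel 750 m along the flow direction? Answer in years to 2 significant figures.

56 years

With h = a·x + b·y + c and 1 as origin, the differences give:
  (-275)·a + (-180)·b = +0.6
  (-205)·a + (-110)·b = +1.0
Eliminate b (×(-110) and ×(-180), subtract): -6650·a = 114.00 → a = ∂h/∂x = -0.01714
Back-substitute: b = ∂h/∂y = +0.02286.
|∇h| = √(-0.01714² + 0.02286²) = 0.02857
Seepage velocity v = K·i/n = 0.49 × 0.02857 / 0.38 = 0.03684 m/day.
t = 750 / 0.03684 = 2.036e+04 days = 55.7 years.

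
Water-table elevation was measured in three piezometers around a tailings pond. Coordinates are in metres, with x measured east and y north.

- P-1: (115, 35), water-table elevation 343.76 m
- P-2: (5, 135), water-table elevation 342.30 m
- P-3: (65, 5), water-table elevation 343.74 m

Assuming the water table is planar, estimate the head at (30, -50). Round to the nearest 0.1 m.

344.0 m

With h = a·x + b·y + c and P-1 as origin, the differences give:
  (-110)·a + 100·b = -1.46
  (-50)·a + (-30)·b = -0.02
Eliminate b (×(-30) and ×100, subtract): 8300·a = 45.800 → a = ∂h/∂x = +0.005518
Back-substitute: b = ∂h/∂y = -0.008530.
h(30, -50) = 343.76 + (+0.005518)·(-85) + (-0.008530)·(-85) = 343.76 -0.469 +0.725 = 344.016 m.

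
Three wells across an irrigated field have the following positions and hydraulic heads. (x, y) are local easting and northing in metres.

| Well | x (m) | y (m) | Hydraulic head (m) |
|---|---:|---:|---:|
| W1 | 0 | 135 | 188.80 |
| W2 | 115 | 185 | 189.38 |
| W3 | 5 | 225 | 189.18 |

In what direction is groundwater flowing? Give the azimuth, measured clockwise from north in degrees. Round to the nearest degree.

With h = a·x + b·y + c and W1 as origin, the differences give:
  115·a + 50·b = +0.58
  5·a + 90·b = +0.38
Eliminate b (×90 and ×50, subtract): 10100·a = 33.200 → a = ∂h/∂x = +0.003287
Back-substitute: b = ∂h/∂y = +0.004040.
Flow direction (−∇h) has components (-0.003287 E, -0.004040 N).
Azimuth = atan2(E, N) = atan2(-0.003287, -0.004040) = 219.1° ≈ 219°.

219°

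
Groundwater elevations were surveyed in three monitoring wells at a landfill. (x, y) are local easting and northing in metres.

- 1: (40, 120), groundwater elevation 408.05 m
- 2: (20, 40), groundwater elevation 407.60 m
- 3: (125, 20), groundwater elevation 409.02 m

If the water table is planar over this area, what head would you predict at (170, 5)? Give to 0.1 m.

Taking 1 as reference: 2−1 = (-20, -80, -0.45); 3−1 = (85, -100, +0.97).
Determinant of the coordinate differences = (-20)·(-100) − 85·(-80) = 8800.
∂h/∂x = [(-0.45)·(-100) − (+0.97)·(-80)] / 8800 = +0.01393
∂h/∂y = [(-20)·(+0.97) − 85·(-0.45)] / 8800 = +0.002142
h(170, 5) = 408.05 + (+0.01393)·(130) + (+0.002142)·(-115) = 408.05 +1.811 -0.246 = 409.615 m.

409.6 m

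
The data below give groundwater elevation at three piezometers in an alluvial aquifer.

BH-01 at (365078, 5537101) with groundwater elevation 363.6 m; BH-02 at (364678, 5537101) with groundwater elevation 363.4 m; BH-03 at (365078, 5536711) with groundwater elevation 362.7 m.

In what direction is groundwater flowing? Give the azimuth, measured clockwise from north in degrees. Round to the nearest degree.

∂h/∂x = (363.4 − 363.6) / (364678 − 365078) = +0.0005000
∂h/∂y = (362.7 − 363.6) / (5536711 − 5537101) = +0.002308
Flow direction (−∇h) has components (-0.0005000 E, -0.002308 N).
Azimuth = atan2(E, N) = atan2(-0.0005000, -0.002308) = 192.2° ≈ 192°.

192°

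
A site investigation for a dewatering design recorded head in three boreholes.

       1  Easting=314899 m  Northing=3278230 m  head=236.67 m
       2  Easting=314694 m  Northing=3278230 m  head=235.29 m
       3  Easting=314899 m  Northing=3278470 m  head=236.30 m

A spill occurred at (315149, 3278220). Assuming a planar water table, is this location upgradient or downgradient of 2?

upgradient

∂h/∂x = (235.29 − 236.67) / (314694 − 314899) = +0.006732
∂h/∂y = (236.30 − 236.67) / (3278470 − 3278230) = -0.001542
Head at (315149, 3278220) = 236.67 + (+0.006732)·(250) + (-0.001542)·(-10) = 238.37 m.
That is higher than the 235.29 m at 2, so the point is upgradient.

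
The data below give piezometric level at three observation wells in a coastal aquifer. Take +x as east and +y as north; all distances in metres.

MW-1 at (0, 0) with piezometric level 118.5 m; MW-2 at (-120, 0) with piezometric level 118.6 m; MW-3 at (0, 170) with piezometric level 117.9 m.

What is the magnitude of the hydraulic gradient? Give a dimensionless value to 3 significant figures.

∂h/∂x = (118.6 − 118.5) / (-120 − 0) = -0.0008333
∂h/∂y = (117.9 − 118.5) / (170 − 0) = -0.003529
|∇h| = √(-0.0008333² + -0.003529²) = 0.003626

0.00363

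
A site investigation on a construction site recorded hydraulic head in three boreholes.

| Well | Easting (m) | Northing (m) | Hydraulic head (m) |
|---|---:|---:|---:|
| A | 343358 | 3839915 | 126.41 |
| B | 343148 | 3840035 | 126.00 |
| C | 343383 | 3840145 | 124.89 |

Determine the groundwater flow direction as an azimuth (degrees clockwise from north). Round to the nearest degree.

015°

With h = a·x + b·y + c and A as origin, the differences give:
  (-210)·a + 120·b = -0.41
  25·a + 230·b = -1.52
Eliminate b (×230 and ×120, subtract): -51300·a = 88.100 → a = ∂h/∂x = -0.001717
Back-substitute: b = ∂h/∂y = -0.006422.
Flow direction (−∇h) has components (+0.001717 E, +0.006422 N).
Azimuth = atan2(E, N) = atan2(+0.001717, +0.006422) = 15.0° ≈ 015°.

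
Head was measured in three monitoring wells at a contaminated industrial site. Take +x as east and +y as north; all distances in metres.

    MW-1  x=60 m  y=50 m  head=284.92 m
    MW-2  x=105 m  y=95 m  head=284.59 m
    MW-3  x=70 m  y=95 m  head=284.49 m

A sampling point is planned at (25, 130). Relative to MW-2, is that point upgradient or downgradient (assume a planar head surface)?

Differences from MW-1: to MW-2 (Δx, Δy, Δh) = (45, 45, -0.33); to MW-3 = (10, 45, -0.43).
Solve a·Δx + b·Δy = Δh: det = 45·45 − 10·45 = 1575.
∂h/∂x = [(-0.33)·45 − (-0.43)·45] / 1575 = +0.002857
∂h/∂y = [45·(-0.43) − 10·(-0.33)] / 1575 = -0.01019
Head at (25, 130) = 284.92 + (+0.002857)·(-35) + (-0.01019)·(80) = 284.00 m.
That is lower than the 284.59 m at MW-2, so the point is downgradient.

downgradient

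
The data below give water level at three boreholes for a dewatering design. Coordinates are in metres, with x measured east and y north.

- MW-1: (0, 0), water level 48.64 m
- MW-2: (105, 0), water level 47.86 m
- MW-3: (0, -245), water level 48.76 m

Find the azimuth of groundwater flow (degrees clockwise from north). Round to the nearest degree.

∂h/∂x = (47.86 − 48.64) / (105 − 0) = -0.007429
∂h/∂y = (48.76 − 48.64) / (-245 − 0) = -0.0004898
Flow direction (−∇h) has components (+0.007429 E, +0.0004898 N).
Azimuth = atan2(E, N) = atan2(+0.007429, +0.0004898) = 86.2° ≈ 086°.

086°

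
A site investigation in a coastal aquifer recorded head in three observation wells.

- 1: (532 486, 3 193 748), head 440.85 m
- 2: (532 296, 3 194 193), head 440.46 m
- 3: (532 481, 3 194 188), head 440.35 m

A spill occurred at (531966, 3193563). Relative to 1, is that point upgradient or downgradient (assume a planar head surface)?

upgradient

Taking 1 as reference: 2−1 = (-190, 445, -0.39); 3−1 = (-5, 440, -0.50).
Determinant of the coordinate differences = (-190)·440 − (-5)·445 = -81375.
∂h/∂x = [(-0.39)·440 − (-0.50)·445] / -81375 = -0.0006255
∂h/∂y = [(-190)·(-0.50) − (-5)·(-0.39)] / -81375 = -0.001143
Head at (531966, 3193563) = 440.85 + (-0.0006255)·(-520) + (-0.001143)·(-185) = 441.39 m.
That is higher than the 440.85 m at 1, so the point is upgradient.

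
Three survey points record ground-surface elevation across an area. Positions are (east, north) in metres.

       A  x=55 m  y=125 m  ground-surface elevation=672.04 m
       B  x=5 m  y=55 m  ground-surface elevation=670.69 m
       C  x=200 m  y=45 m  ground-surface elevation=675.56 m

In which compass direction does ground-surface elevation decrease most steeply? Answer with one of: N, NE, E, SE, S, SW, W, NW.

Differences from A: to B (Δx, Δy, Δh) = (-50, -70, -1.35); to C = (145, -80, +3.52).
Solve a·Δx + b·Δy = Δz: det = (-50)·(-80) − 145·(-70) = 14150.
∂z/∂x = [(-1.35)·(-80) − (+3.52)·(-70)] / 14150 = +0.02505
∂z/∂y = [(-50)·(+3.52) − 145·(-1.35)] / 14150 = +0.001396
Steepest decrease is along −∇f = (-0.02505 E, -0.001396 N) → west.

W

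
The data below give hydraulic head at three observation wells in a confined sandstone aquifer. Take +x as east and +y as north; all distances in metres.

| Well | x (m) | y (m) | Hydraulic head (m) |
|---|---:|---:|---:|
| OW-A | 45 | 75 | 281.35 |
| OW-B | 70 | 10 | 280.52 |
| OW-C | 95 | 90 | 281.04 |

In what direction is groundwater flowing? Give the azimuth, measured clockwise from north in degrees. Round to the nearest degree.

136°

Differences from OW-A: to OW-B (Δx, Δy, Δh) = (25, -65, -0.83); to OW-C = (50, 15, -0.31).
Determinant of the coordinate differences = 25·15 − 50·(-65) = 3625.
∂h/∂x = [(-0.83)·15 − (-0.31)·(-65)] / 3625 = -0.008993
∂h/∂y = [25·(-0.31) − 50·(-0.83)] / 3625 = +0.009310
Flow direction (−∇h) has components (+0.008993 E, -0.009310 N).
Azimuth = atan2(E, N) = atan2(+0.008993, -0.009310) = 136.0° ≈ 136°.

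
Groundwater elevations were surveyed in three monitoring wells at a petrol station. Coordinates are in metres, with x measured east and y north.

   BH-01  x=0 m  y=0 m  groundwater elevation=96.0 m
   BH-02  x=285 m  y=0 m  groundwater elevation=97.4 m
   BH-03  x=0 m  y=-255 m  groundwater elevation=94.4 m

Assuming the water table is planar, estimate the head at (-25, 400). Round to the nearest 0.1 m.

98.4 m

∂h/∂x = (97.4 − 96.0) / (285 − 0) = +0.004912
∂h/∂y = (94.4 − 96.0) / (-255 − 0) = +0.006275
h(-25, 400) = 96.0 + (+0.004912)·(-25) + (+0.006275)·(400) = 96.0 -0.123 +2.510 = 98.387 m.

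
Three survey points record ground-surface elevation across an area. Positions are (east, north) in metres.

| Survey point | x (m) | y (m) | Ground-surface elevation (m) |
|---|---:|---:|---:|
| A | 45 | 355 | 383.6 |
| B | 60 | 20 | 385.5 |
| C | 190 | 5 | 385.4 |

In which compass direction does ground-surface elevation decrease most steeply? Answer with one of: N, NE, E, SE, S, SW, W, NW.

N

With z = a·x + b·y + c and A as origin, the differences give:
  15·a + (-335)·b = +1.9
  145·a + (-350)·b = +1.8
Eliminate b (×(-350) and ×(-335), subtract): 43325·a = -62.00 → a = ∂z/∂x = -0.001431
Back-substitute: b = ∂z/∂y = -0.005736.
Steepest decrease is along −∇f = (+0.001431 E, +0.005736 N) → north.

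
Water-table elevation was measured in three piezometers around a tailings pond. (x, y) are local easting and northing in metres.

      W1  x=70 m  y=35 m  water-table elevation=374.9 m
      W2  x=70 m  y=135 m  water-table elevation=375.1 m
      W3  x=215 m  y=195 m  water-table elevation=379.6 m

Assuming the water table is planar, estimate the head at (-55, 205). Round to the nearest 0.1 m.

Differences from W1: to W2 (Δx, Δy, Δh) = (0, 100, +0.2); to W3 = (145, 160, +4.7).
Solve a·Δx + b·Δy = Δh: det = 0·160 − 145·100 = -14500.
∂h/∂x = [(+0.2)·160 − (+4.7)·100] / -14500 = +0.03021
∂h/∂y = [0·(+4.7) − 145·(+0.2)] / -14500 = +0.002000
h(-55, 205) = 374.9 + (+0.03021)·(-125) + (+0.002000)·(170) = 374.9 -3.776 +0.340 = 371.464 m.

371.5 m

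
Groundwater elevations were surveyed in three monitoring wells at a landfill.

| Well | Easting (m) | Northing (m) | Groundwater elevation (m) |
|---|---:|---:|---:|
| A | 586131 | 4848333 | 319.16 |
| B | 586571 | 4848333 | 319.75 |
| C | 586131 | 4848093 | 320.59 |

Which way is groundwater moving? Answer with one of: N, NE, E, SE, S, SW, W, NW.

N

∂h/∂x = (319.75 − 319.16) / (586571 − 586131) = +0.001341
∂h/∂y = (320.59 − 319.16) / (4848093 − 4848333) = -0.005958
Flow = −∇h = (-0.001341 east, +0.005958 north), which points north.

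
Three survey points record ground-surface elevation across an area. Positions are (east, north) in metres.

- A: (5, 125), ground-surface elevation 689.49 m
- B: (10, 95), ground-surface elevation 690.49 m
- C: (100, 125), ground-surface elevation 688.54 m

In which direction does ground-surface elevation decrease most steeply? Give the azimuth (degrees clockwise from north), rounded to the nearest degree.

With z = a·x + b·y + c and A as origin, the differences give:
  5·a + (-30)·b = +1.00
  95·a + 0·b = -0.95
Eliminate b (×0 and ×(-30), subtract): 2850·a = -28.500 → a = ∂z/∂x = -0.01000
Back-substitute: b = ∂z/∂y = -0.03500.
Steepest decrease is along −∇f: components (+0.01000 E, +0.03500 N).
Azimuth = atan2(+0.01000, +0.03500) = 15.9° ≈ 016°.

016°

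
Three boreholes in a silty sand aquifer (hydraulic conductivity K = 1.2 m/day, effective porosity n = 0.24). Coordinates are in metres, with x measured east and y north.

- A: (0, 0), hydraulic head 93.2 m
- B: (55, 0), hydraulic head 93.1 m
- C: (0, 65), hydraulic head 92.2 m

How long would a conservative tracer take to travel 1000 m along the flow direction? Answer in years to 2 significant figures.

∂h/∂x = (93.1 − 93.2) / (55 − 0) = -0.001818
∂h/∂y = (92.2 − 93.2) / (65 − 0) = -0.01538
|∇h| = √(-0.001818² + -0.01538²) = 0.01549
Seepage velocity v = K·i/n = 1.2 × 0.01549 / 0.24 = 0.07745 m/day.
t = 1000 / 0.07745 = 1.291e+04 days = 35.3 years.

35 years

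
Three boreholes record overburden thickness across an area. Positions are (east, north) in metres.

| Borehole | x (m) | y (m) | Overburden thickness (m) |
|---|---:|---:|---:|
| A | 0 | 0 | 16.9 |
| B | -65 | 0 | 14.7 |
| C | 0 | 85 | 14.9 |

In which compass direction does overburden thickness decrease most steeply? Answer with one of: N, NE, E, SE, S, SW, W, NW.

NW

∂d/∂x = (14.7 − 16.9) / (-65 − 0) = +0.03385
∂d/∂y = (14.9 − 16.9) / (85 − 0) = -0.02353
Steepest decrease is along −∇f = (-0.03385 E, +0.02353 N) → northwest.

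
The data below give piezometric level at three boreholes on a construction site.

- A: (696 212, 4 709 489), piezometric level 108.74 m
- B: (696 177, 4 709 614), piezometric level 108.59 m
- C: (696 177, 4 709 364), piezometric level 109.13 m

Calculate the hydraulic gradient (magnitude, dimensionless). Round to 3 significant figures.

0.00405

With h = a·x + b·y + c and A as origin, the differences give:
  (-35)·a + 125·b = -0.15
  (-35)·a + (-125)·b = +0.39
Eliminate b (×(-125) and ×125, subtract): 8750·a = -30.000 → a = ∂h/∂x = -0.003429
Back-substitute: b = ∂h/∂y = -0.002160.
|∇h| = √(-0.003429² + -0.002160²) = 0.004053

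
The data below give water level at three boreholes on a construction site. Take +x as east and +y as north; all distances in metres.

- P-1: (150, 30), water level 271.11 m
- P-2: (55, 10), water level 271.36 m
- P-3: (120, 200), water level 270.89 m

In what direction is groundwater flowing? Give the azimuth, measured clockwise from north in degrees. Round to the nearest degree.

Three-point gradient (reference P-1): Δ to P-2 = (-95, -20, +0.25), Δ to P-3 = (-30, 170, -0.22).
∂h/∂x = -0.002275, ∂h/∂y = -0.001696 (det = -16750).
Flow direction (−∇h) has components (+0.002275 E, +0.001696 N).
Azimuth = atan2(E, N) = atan2(+0.002275, +0.001696) = 53.3° ≈ 053°.

053°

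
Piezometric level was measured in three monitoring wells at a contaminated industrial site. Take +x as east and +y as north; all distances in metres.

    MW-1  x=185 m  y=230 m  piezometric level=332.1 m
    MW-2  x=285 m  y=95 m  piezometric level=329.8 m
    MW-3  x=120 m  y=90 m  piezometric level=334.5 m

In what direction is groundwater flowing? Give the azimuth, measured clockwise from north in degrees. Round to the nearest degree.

Differences from MW-1: to MW-2 (Δx, Δy, Δh) = (100, -135, -2.3); to MW-3 = (-65, -140, +2.4).
Determinant of the coordinate differences = 100·(-140) − (-65)·(-135) = -22775.
∂h/∂x = [(-2.3)·(-140) − (+2.4)·(-135)] / -22775 = -0.02836
∂h/∂y = [100·(+2.4) − (-65)·(-2.3)] / -22775 = -0.003974
Flow direction (−∇h) has components (+0.02836 E, +0.003974 N).
Azimuth = atan2(E, N) = atan2(+0.02836, +0.003974) = 82.0° ≈ 082°.

082°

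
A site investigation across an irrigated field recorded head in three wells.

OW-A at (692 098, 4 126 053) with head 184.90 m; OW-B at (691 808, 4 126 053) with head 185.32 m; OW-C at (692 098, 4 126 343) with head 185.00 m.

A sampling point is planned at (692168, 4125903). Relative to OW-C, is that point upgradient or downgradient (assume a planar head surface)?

downgradient

∂h/∂x = (185.32 − 184.90) / (691808 − 692098) = -0.001448
∂h/∂y = (185.00 − 184.90) / (4126343 − 4126053) = +0.0003448
Head at (692168, 4125903) = 184.90 + (-0.001448)·(70) + (+0.0003448)·(-150) = 184.75 m.
That is lower than the 185.00 m at OW-C, so the point is downgradient.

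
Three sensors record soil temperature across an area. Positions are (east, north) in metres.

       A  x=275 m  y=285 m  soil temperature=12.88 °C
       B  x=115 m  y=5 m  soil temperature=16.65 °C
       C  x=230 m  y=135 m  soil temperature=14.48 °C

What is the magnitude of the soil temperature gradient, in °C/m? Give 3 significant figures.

Differences from A: to B (Δx, Δy, Δh) = (-160, -280, +3.77); to C = (-45, -150, +1.60).
Solve a·Δx + b·Δy = ΔT: det = (-160)·(-150) − (-45)·(-280) = 11400.
∂T/∂x = [(+3.77)·(-150) − (+1.60)·(-280)] / 11400 = -0.01031
∂T/∂y = [(-160)·(+1.60) − (-45)·(+3.77)] / 11400 = -0.007575
|∇f| = √(-0.01031² + -0.007575²) = 0.01279 °C/m

0.0128 °C/m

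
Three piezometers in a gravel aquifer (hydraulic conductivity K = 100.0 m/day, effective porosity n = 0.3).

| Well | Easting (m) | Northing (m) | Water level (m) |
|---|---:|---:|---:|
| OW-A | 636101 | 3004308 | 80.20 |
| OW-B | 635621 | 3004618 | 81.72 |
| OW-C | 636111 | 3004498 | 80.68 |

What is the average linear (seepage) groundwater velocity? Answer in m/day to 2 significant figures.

With h = a·x + b·y + c and OW-A as origin, the differences give:
  (-480)·a + 310·b = +1.52
  10·a + 190·b = +0.48
Eliminate b (×190 and ×310, subtract): -94300·a = 140.000 → a = ∂h/∂x = -0.001485
Back-substitute: b = ∂h/∂y = +0.002604.
|∇h| = √(-0.001485² + 0.002604²) = 0.002998
Seepage velocity v = K·i/n = 100.0 × 0.002998 / 0.3 = 0.9993 m/day.

1.00 m/day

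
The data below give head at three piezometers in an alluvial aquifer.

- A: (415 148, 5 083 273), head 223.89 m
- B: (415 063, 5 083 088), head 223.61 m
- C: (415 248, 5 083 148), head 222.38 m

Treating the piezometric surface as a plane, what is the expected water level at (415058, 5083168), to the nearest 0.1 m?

Differences from A: to B (Δx, Δy, Δh) = (-85, -185, -0.28); to C = (100, -125, -1.51).
Solve a·Δx + b·Δy = Δh: det = (-85)·(-125) − 100·(-185) = 29125.
∂h/∂x = [(-0.28)·(-125) − (-1.51)·(-185)] / 29125 = -0.008390
∂h/∂y = [(-85)·(-1.51) − 100·(-0.28)] / 29125 = +0.005368
h(415058, 5083168) = 223.89 + (-0.008390)·(-90) + (+0.005368)·(-105) = 223.89 +0.755 -0.564 = 224.081 m.

224.1 m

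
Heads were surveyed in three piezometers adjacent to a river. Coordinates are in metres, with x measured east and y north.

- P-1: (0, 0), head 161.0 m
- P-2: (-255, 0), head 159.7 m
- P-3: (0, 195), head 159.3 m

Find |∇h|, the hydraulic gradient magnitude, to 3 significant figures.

0.0101

∂h/∂x = (159.7 − 161.0) / (-255 − 0) = +0.005098
∂h/∂y = (159.3 − 161.0) / (195 − 0) = -0.008718
|∇h| = √(0.005098² + -0.008718²) = 0.0101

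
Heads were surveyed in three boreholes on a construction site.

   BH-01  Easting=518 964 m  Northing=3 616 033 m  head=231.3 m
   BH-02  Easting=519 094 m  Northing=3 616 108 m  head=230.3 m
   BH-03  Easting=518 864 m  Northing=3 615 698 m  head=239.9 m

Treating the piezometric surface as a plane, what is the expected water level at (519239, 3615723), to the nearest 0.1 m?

242.4 m

Taking BH-01 as reference: BH-02−BH-01 = (130, 75, -1.0); BH-03−BH-01 = (-100, -335, +8.6).
Solve a·Δx + b·Δy = Δh: det = 130·(-335) − (-100)·75 = -36050.
∂h/∂x = [(-1.0)·(-335) − (+8.6)·75] / -36050 = +0.008599
∂h/∂y = [130·(+8.6) − (-100)·(-1.0)] / -36050 = -0.02824
h(519239, 3615723) = 231.3 + (+0.008599)·(275) + (-0.02824)·(-310) = 231.3 +2.365 +8.754 = 242.419 m.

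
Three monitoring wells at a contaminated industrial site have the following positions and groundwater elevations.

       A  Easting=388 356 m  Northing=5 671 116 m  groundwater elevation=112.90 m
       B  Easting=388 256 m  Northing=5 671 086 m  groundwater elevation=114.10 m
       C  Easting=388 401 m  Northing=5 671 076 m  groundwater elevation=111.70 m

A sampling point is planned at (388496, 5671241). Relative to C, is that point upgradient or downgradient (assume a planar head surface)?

upgradient

With h = a·x + b·y + c and A as origin, the differences give:
  (-100)·a + (-30)·b = +1.20
  45·a + (-40)·b = -1.20
Eliminate b (×(-40) and ×(-30), subtract): 5350·a = -84.000 → a = ∂h/∂x = -0.01570
Back-substitute: b = ∂h/∂y = +0.01234.
Head at (388496, 5671241) = 112.90 + (-0.01570)·(140) + (+0.01234)·(125) = 112.24 m.
That is higher than the 111.70 m at C, so the point is upgradient.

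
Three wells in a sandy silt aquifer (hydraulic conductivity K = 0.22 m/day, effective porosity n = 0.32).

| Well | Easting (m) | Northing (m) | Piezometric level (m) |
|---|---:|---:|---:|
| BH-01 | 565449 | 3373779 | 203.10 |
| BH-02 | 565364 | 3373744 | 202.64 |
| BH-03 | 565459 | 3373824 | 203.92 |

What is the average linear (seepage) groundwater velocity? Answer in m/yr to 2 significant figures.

4.7 m/yr

Three-point gradient (reference BH-01): Δ to BH-02 = (-85, -35, -0.46), Δ to BH-03 = (10, 45, +0.82).
∂h/∂x = -0.002302, ∂h/∂y = +0.01873 (det = -3475).
|∇h| = √(-0.002302² + 0.01873²) = 0.01887
Seepage velocity v = K·i/n = 0.22 × 0.01887 / 0.32 = 0.01297 m/day = 4.737 m/yr.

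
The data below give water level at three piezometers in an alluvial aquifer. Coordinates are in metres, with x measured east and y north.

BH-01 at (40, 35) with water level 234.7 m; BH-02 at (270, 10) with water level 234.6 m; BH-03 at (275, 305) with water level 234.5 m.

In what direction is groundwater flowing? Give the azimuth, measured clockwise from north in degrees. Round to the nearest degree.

Three-point gradient (reference BH-01): Δ to BH-02 = (230, -25, -0.1), Δ to BH-03 = (235, 270, -0.2).
∂h/∂x = -0.0004708, ∂h/∂y = -0.0003310 (det = 67975).
Flow direction (−∇h) has components (+0.0004708 E, +0.0003310 N).
Azimuth = atan2(E, N) = atan2(+0.0004708, +0.0003310) = 54.9° ≈ 055°.

055°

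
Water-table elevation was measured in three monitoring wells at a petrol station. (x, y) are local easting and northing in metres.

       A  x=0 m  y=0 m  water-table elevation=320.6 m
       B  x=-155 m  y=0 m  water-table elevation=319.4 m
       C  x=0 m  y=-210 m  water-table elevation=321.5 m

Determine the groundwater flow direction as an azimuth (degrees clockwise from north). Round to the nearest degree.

∂h/∂x = (319.4 − 320.6) / (-155 − 0) = +0.007742
∂h/∂y = (321.5 − 320.6) / (-210 − 0) = -0.004286
Flow direction (−∇h) has components (-0.007742 E, +0.004286 N).
Azimuth = atan2(E, N) = atan2(-0.007742, +0.004286) = 299.0° ≈ 299°.

299°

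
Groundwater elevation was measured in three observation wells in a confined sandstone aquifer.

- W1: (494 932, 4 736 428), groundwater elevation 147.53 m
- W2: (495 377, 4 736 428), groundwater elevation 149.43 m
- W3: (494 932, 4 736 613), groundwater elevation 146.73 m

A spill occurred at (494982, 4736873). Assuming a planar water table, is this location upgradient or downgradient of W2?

∂h/∂x = (149.43 − 147.53) / (495377 − 494932) = +0.004270
∂h/∂y = (146.73 − 147.53) / (4736613 − 4736428) = -0.004324
Head at (494982, 4736873) = 147.53 + (+0.004270)·(50) + (-0.004324)·(445) = 145.82 m.
That is lower than the 149.43 m at W2, so the point is downgradient.

downgradient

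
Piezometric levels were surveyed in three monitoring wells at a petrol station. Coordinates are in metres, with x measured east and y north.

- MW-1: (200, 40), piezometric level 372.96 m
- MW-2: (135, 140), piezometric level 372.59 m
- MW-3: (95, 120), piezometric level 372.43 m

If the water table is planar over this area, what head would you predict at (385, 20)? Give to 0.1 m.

With h = a·x + b·y + c and MW-1 as origin, the differences give:
  (-65)·a + 100·b = -0.37
  (-105)·a + 80·b = -0.53
Eliminate b (×80 and ×100, subtract): 5300·a = 23.400 → a = ∂h/∂x = +0.004415
Back-substitute: b = ∂h/∂y = -0.0008302.
h(385, 20) = 372.96 + (+0.004415)·(185) + (-0.0008302)·(-20) = 372.96 +0.817 +0.017 = 373.793 m.

373.8 m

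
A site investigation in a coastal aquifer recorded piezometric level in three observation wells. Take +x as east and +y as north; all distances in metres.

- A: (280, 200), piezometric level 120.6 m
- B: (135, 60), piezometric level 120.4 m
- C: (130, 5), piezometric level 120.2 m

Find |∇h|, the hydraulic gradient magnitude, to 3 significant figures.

Differences from A: to B (Δx, Δy, Δh) = (-145, -140, -0.2); to C = (-150, -195, -0.4).
Determinant of the coordinate differences = (-145)·(-195) − (-150)·(-140) = 7275.
∂h/∂x = [(-0.2)·(-195) − (-0.4)·(-140)] / 7275 = -0.002337
∂h/∂y = [(-145)·(-0.4) − (-150)·(-0.2)] / 7275 = +0.003849
|∇h| = √(-0.002337² + 0.003849²) = 0.004503

0.00450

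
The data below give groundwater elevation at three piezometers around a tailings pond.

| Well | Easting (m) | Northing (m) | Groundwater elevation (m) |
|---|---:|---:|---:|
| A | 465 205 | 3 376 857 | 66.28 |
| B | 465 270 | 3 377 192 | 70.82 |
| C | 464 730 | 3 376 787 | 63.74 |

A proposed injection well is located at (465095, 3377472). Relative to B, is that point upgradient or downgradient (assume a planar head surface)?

Taking A as reference: B−A = (65, 335, +4.54); C−A = (-475, -70, -2.54).
Solve a·Δx + b·Δy = Δh: det = 65·(-70) − (-475)·335 = 154575.
∂h/∂x = [(+4.54)·(-70) − (-2.54)·335] / 154575 = +0.003449
∂h/∂y = [65·(-2.54) − (-475)·(+4.54)] / 154575 = +0.01288
Head at (465095, 3377472) = 66.28 + (+0.003449)·(-110) + (+0.01288)·(615) = 73.82 m.
That is higher than the 70.82 m at B, so the point is upgradient.

upgradient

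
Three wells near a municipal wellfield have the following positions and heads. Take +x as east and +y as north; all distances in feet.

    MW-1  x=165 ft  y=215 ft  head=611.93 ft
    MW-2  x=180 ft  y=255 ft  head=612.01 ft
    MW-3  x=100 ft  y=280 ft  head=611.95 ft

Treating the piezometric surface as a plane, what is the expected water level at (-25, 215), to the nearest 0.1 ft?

611.7 ft

Taking MW-1 as reference: MW-2−MW-1 = (15, 40, +0.08); MW-3−MW-1 = (-65, 65, +0.02).
Determinant of the coordinate differences = 15·65 − (-65)·40 = 3575.
∂h/∂x = [(+0.08)·65 − (+0.02)·40] / 3575 = +0.001231
∂h/∂y = [15·(+0.02) − (-65)·(+0.08)] / 3575 = +0.001538
h(-25, 215) = 611.93 + (+0.001231)·(-190) + (+0.001538)·(0) = 611.93 -0.234 +0.000 = 611.696 ft.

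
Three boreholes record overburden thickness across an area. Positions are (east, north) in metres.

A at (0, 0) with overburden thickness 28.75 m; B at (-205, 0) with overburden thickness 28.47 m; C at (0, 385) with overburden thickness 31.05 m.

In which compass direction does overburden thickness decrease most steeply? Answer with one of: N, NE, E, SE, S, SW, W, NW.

S

∂d/∂x = (28.47 − 28.75) / (-205 − 0) = +0.001366
∂d/∂y = (31.05 − 28.75) / (385 − 0) = +0.005974
Steepest decrease is along −∇f = (-0.001366 E, -0.005974 N) → south.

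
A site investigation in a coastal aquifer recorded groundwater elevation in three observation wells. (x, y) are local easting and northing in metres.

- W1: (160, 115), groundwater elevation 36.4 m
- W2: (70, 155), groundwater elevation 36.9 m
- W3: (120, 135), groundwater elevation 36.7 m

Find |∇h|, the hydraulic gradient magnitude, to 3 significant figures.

0.0364

Taking W1 as reference: W2−W1 = (-90, 40, +0.5); W3−W1 = (-40, 20, +0.3).
Determinant of the coordinate differences = (-90)·20 − (-40)·40 = -200.
∂h/∂x = [(+0.5)·20 − (+0.3)·40] / -200 = +0.01000
∂h/∂y = [(-90)·(+0.3) − (-40)·(+0.5)] / -200 = +0.03500
|∇h| = √(0.01000² + 0.03500²) = 0.0364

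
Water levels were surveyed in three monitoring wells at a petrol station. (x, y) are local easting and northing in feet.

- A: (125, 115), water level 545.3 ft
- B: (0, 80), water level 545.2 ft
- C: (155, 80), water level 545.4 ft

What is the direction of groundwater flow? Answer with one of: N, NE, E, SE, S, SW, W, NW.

NW

Differences from A: to B (Δx, Δy, Δh) = (-125, -35, -0.1); to C = (30, -35, +0.1).
Solve a·Δx + b·Δy = Δh: det = (-125)·(-35) − 30·(-35) = 5425.
∂h/∂x = [(-0.1)·(-35) − (+0.1)·(-35)] / 5425 = +0.001290
∂h/∂y = [(-125)·(+0.1) − 30·(-0.1)] / 5425 = -0.001751
Flow = −∇h = (-0.001290 east, +0.001751 north), which points northwest.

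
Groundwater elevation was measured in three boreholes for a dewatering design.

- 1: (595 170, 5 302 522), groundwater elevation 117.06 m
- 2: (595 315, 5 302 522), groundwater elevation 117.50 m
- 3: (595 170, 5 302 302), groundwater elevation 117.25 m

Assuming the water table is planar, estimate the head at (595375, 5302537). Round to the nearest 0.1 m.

∂h/∂x = (117.50 − 117.06) / (595315 − 595170) = +0.003034
∂h/∂y = (117.25 − 117.06) / (5302302 − 5302522) = -0.0008636
h(595375, 5302537) = 117.06 + (+0.003034)·(205) + (-0.0008636)·(15) = 117.06 +0.622 -0.013 = 117.669 m.

117.7 m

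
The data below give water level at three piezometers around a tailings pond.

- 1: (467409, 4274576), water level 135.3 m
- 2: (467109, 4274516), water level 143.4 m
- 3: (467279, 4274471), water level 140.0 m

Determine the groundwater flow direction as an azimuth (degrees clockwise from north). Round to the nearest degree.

Differences from 1: to 2 (Δx, Δy, Δh) = (-300, -60, +8.1); to 3 = (-130, -105, +4.7).
Determinant of the coordinate differences = (-300)·(-105) − (-130)·(-60) = 23700.
∂h/∂x = [(+8.1)·(-105) − (+4.7)·(-60)] / 23700 = -0.02399
∂h/∂y = [(-300)·(+4.7) − (-130)·(+8.1)] / 23700 = -0.01506
Flow direction (−∇h) has components (+0.02399 E, +0.01506 N).
Azimuth = atan2(E, N) = atan2(+0.02399, +0.01506) = 57.9° ≈ 058°.

058°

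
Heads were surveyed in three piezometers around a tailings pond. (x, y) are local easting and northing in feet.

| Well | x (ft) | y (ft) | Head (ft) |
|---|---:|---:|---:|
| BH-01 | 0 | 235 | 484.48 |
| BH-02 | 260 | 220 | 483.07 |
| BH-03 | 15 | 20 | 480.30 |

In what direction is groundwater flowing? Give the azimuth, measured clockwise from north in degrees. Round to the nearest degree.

Differences from BH-01: to BH-02 (Δx, Δy, Δh) = (260, -15, -1.41); to BH-03 = (15, -215, -4.18).
Determinant of the coordinate differences = 260·(-215) − 15·(-15) = -55675.
∂h/∂x = [(-1.41)·(-215) − (-4.18)·(-15)] / -55675 = -0.004319
∂h/∂y = [260·(-4.18) − 15·(-1.41)] / -55675 = +0.01914
Flow direction (−∇h) has components (+0.004319 E, -0.01914 N).
Azimuth = atan2(E, N) = atan2(+0.004319, -0.01914) = 167.3° ≈ 167°.

167°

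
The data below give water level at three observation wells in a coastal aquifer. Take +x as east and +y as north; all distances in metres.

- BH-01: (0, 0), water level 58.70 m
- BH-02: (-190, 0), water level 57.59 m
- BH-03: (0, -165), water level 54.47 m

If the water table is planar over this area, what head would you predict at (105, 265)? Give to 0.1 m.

66.1 m

∂h/∂x = (57.59 − 58.70) / (-190 − 0) = +0.005842
∂h/∂y = (54.47 − 58.70) / (-165 − 0) = +0.02564
h(105, 265) = 58.70 + (+0.005842)·(105) + (+0.02564)·(265) = 58.70 +0.613 +6.794 = 66.107 m.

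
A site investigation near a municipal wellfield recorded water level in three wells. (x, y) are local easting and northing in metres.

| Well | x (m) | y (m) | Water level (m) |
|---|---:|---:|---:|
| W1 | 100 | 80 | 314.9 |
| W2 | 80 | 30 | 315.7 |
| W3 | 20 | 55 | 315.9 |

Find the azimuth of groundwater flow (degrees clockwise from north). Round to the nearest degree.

With h = a·x + b·y + c and W1 as origin, the differences give:
  (-20)·a + (-50)·b = +0.8
  (-80)·a + (-25)·b = +1.0
Eliminate b (×(-25) and ×(-50), subtract): -3500·a = 30.00 → a = ∂h/∂x = -0.008571
Back-substitute: b = ∂h/∂y = -0.01257.
Flow direction (−∇h) has components (+0.008571 E, +0.01257 N).
Azimuth = atan2(E, N) = atan2(+0.008571, +0.01257) = 34.3° ≈ 034°.

034°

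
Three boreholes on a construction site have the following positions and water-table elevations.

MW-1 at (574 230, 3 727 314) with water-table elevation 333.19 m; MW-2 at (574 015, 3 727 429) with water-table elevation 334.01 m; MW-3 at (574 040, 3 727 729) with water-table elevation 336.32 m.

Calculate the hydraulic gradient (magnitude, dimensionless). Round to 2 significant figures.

0.0077

Differences from MW-1: to MW-2 (Δx, Δy, Δh) = (-215, 115, +0.82); to MW-3 = (-190, 415, +3.13).
Solve a·Δx + b·Δy = Δh: det = (-215)·415 − (-190)·115 = -67375.
∂h/∂x = [(+0.82)·415 − (+3.13)·115] / -67375 = +0.0002917
∂h/∂y = [(-215)·(+3.13) − (-190)·(+0.82)] / -67375 = +0.007676
|∇h| = √(0.0002917² + 0.007676²) = 0.007682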